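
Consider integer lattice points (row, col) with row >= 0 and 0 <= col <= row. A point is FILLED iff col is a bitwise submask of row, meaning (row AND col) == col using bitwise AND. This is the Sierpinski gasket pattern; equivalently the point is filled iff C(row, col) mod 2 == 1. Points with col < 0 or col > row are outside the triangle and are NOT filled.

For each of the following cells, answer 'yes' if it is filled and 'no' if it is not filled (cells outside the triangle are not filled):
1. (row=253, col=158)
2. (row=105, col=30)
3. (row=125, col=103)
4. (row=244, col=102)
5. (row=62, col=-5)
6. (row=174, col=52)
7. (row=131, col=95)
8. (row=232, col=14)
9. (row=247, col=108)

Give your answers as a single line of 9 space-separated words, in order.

Answer: no no no no no no no no no

Derivation:
(253,158): row=0b11111101, col=0b10011110, row AND col = 0b10011100 = 156; 156 != 158 -> empty
(105,30): row=0b1101001, col=0b11110, row AND col = 0b1000 = 8; 8 != 30 -> empty
(125,103): row=0b1111101, col=0b1100111, row AND col = 0b1100101 = 101; 101 != 103 -> empty
(244,102): row=0b11110100, col=0b1100110, row AND col = 0b1100100 = 100; 100 != 102 -> empty
(62,-5): col outside [0, 62] -> not filled
(174,52): row=0b10101110, col=0b110100, row AND col = 0b100100 = 36; 36 != 52 -> empty
(131,95): row=0b10000011, col=0b1011111, row AND col = 0b11 = 3; 3 != 95 -> empty
(232,14): row=0b11101000, col=0b1110, row AND col = 0b1000 = 8; 8 != 14 -> empty
(247,108): row=0b11110111, col=0b1101100, row AND col = 0b1100100 = 100; 100 != 108 -> empty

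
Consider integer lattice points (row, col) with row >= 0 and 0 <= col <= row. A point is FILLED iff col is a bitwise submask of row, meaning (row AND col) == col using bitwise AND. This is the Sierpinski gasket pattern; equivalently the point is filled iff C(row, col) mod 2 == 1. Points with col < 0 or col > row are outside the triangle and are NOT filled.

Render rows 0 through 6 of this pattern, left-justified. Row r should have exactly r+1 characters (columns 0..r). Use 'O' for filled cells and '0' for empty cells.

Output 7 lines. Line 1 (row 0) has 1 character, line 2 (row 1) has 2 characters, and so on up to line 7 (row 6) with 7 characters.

r0=0: O
r1=1: OO
r2=10: O0O
r3=11: OOOO
r4=100: O000O
r5=101: OO00OO
r6=110: O0O0O0O

Answer: O
OO
O0O
OOOO
O000O
OO00OO
O0O0O0O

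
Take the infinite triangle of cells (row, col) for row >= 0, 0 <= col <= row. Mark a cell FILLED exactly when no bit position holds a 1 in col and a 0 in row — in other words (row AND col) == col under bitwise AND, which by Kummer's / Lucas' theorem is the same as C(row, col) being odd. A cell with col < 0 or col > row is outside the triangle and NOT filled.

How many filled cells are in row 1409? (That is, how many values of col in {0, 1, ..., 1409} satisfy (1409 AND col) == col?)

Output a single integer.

Answer: 16

Derivation:
1409 in binary = 10110000001
popcount(1409) = number of 1-bits in 10110000001 = 4
A col c satisfies (1409 AND c) == c iff every set bit of c is also set in 1409; each of the 4 set bits of 1409 can independently be on or off in c.
count = 2^4 = 16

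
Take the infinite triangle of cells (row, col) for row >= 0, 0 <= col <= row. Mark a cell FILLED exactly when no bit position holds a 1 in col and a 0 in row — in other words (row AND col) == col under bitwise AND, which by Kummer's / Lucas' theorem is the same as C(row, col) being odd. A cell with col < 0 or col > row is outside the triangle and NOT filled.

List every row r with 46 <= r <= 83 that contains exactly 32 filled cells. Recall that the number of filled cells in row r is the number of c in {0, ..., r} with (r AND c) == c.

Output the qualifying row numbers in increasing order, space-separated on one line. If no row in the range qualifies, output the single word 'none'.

Row r has 2^popcount(r) filled cells, so we need popcount(r) = log2(32) = 5.
Scan r = 46..83 and keep those with exactly 5 one-bits:
r=46=101110 popcount=4 -> skip
r=47=101111 popcount=5 -> KEEP
r=48=110000 popcount=2 -> skip
r=49=110001 popcount=3 -> skip
r=50=110010 popcount=3 -> skip
r=51=110011 popcount=4 -> skip
r=52=110100 popcount=3 -> skip
r=53=110101 popcount=4 -> skip
r=54=110110 popcount=4 -> skip
r=55=110111 popcount=5 -> KEEP
r=56=111000 popcount=3 -> skip
r=57=111001 popcount=4 -> skip
r=58=111010 popcount=4 -> skip
r=59=111011 popcount=5 -> KEEP
r=60=111100 popcount=4 -> skip
r=61=111101 popcount=5 -> KEEP
r=62=111110 popcount=5 -> KEEP
r=63=111111 popcount=6 -> skip
r=64=1000000 popcount=1 -> skip
r=65=1000001 popcount=2 -> skip
r=66=1000010 popcount=2 -> skip
r=67=1000011 popcount=3 -> skip
r=68=1000100 popcount=2 -> skip
r=69=1000101 popcount=3 -> skip
r=70=1000110 popcount=3 -> skip
r=71=1000111 popcount=4 -> skip
r=72=1001000 popcount=2 -> skip
r=73=1001001 popcount=3 -> skip
r=74=1001010 popcount=3 -> skip
r=75=1001011 popcount=4 -> skip
r=76=1001100 popcount=3 -> skip
r=77=1001101 popcount=4 -> skip
r=78=1001110 popcount=4 -> skip
r=79=1001111 popcount=5 -> KEEP
r=80=1010000 popcount=2 -> skip
r=81=1010001 popcount=3 -> skip
r=82=1010010 popcount=3 -> skip
r=83=1010011 popcount=4 -> skip
Kept rows: 47 55 59 61 62 79

Answer: 47 55 59 61 62 79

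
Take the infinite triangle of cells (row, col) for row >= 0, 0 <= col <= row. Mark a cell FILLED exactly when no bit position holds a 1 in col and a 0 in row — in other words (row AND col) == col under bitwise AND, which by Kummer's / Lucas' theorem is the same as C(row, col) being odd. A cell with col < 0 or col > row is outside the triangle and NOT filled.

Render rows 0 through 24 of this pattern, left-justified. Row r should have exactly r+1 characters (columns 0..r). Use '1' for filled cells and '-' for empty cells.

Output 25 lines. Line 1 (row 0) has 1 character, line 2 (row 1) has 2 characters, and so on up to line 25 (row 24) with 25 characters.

Answer: 1
11
1-1
1111
1---1
11--11
1-1-1-1
11111111
1-------1
11------11
1-1-----1-1
1111----1111
1---1---1---1
11--11--11--11
1-1-1-1-1-1-1-1
1111111111111111
1---------------1
11--------------11
1-1-------------1-1
1111------------1111
1---1-----------1---1
11--11----------11--11
1-1-1-1---------1-1-1-1
11111111--------11111111
1-------1-------1-------1

Derivation:
r0=0: 1
r1=1: 11
r2=10: 1-1
r3=11: 1111
r4=100: 1---1
r5=101: 11--11
r6=110: 1-1-1-1
r7=111: 11111111
r8=1000: 1-------1
r9=1001: 11------11
r10=1010: 1-1-----1-1
r11=1011: 1111----1111
r12=1100: 1---1---1---1
r13=1101: 11--11--11--11
r14=1110: 1-1-1-1-1-1-1-1
r15=1111: 1111111111111111
r16=10000: 1---------------1
r17=10001: 11--------------11
r18=10010: 1-1-------------1-1
r19=10011: 1111------------1111
r20=10100: 1---1-----------1---1
r21=10101: 11--11----------11--11
r22=10110: 1-1-1-1---------1-1-1-1
r23=10111: 11111111--------11111111
r24=11000: 1-------1-------1-------1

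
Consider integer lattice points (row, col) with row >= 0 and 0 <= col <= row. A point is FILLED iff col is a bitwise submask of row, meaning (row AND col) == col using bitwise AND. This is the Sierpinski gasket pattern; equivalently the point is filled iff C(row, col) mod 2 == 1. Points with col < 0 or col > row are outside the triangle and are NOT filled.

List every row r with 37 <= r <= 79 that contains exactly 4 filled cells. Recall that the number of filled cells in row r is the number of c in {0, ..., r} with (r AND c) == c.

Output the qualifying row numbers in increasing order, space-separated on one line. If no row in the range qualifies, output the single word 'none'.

Row r has 2^popcount(r) filled cells, so we need popcount(r) = log2(4) = 2.
Scan r = 37..79 and keep those with exactly 2 one-bits:
r=37=100101 popcount=3 -> skip
r=38=100110 popcount=3 -> skip
r=39=100111 popcount=4 -> skip
r=40=101000 popcount=2 -> KEEP
r=41=101001 popcount=3 -> skip
r=42=101010 popcount=3 -> skip
r=43=101011 popcount=4 -> skip
r=44=101100 popcount=3 -> skip
r=45=101101 popcount=4 -> skip
r=46=101110 popcount=4 -> skip
r=47=101111 popcount=5 -> skip
r=48=110000 popcount=2 -> KEEP
r=49=110001 popcount=3 -> skip
r=50=110010 popcount=3 -> skip
r=51=110011 popcount=4 -> skip
r=52=110100 popcount=3 -> skip
r=53=110101 popcount=4 -> skip
r=54=110110 popcount=4 -> skip
r=55=110111 popcount=5 -> skip
r=56=111000 popcount=3 -> skip
r=57=111001 popcount=4 -> skip
r=58=111010 popcount=4 -> skip
r=59=111011 popcount=5 -> skip
r=60=111100 popcount=4 -> skip
r=61=111101 popcount=5 -> skip
r=62=111110 popcount=5 -> skip
r=63=111111 popcount=6 -> skip
r=64=1000000 popcount=1 -> skip
r=65=1000001 popcount=2 -> KEEP
r=66=1000010 popcount=2 -> KEEP
r=67=1000011 popcount=3 -> skip
r=68=1000100 popcount=2 -> KEEP
r=69=1000101 popcount=3 -> skip
r=70=1000110 popcount=3 -> skip
r=71=1000111 popcount=4 -> skip
r=72=1001000 popcount=2 -> KEEP
r=73=1001001 popcount=3 -> skip
r=74=1001010 popcount=3 -> skip
r=75=1001011 popcount=4 -> skip
r=76=1001100 popcount=3 -> skip
r=77=1001101 popcount=4 -> skip
r=78=1001110 popcount=4 -> skip
r=79=1001111 popcount=5 -> skip
Kept rows: 40 48 65 66 68 72

Answer: 40 48 65 66 68 72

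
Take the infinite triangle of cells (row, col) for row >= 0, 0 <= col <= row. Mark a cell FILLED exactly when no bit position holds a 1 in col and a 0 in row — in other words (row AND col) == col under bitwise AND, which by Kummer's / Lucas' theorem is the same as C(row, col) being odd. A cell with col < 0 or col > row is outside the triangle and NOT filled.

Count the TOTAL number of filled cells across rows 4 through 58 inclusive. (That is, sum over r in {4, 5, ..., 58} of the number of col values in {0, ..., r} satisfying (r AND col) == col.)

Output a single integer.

r4=100 pc1: +2 =2
r5=101 pc2: +4 =6
r6=110 pc2: +4 =10
r7=111 pc3: +8 =18
r8=1000 pc1: +2 =20
r9=1001 pc2: +4 =24
r10=1010 pc2: +4 =28
r11=1011 pc3: +8 =36
r12=1100 pc2: +4 =40
r13=1101 pc3: +8 =48
r14=1110 pc3: +8 =56
r15=1111 pc4: +16 =72
r16=10000 pc1: +2 =74
r17=10001 pc2: +4 =78
r18=10010 pc2: +4 =82
r19=10011 pc3: +8 =90
r20=10100 pc2: +4 =94
r21=10101 pc3: +8 =102
r22=10110 pc3: +8 =110
r23=10111 pc4: +16 =126
r24=11000 pc2: +4 =130
r25=11001 pc3: +8 =138
r26=11010 pc3: +8 =146
r27=11011 pc4: +16 =162
r28=11100 pc3: +8 =170
r29=11101 pc4: +16 =186
r30=11110 pc4: +16 =202
r31=11111 pc5: +32 =234
r32=100000 pc1: +2 =236
r33=100001 pc2: +4 =240
r34=100010 pc2: +4 =244
r35=100011 pc3: +8 =252
r36=100100 pc2: +4 =256
r37=100101 pc3: +8 =264
r38=100110 pc3: +8 =272
r39=100111 pc4: +16 =288
r40=101000 pc2: +4 =292
r41=101001 pc3: +8 =300
r42=101010 pc3: +8 =308
r43=101011 pc4: +16 =324
r44=101100 pc3: +8 =332
r45=101101 pc4: +16 =348
r46=101110 pc4: +16 =364
r47=101111 pc5: +32 =396
r48=110000 pc2: +4 =400
r49=110001 pc3: +8 =408
r50=110010 pc3: +8 =416
r51=110011 pc4: +16 =432
r52=110100 pc3: +8 =440
r53=110101 pc4: +16 =456
r54=110110 pc4: +16 =472
r55=110111 pc5: +32 =504
r56=111000 pc3: +8 =512
r57=111001 pc4: +16 =528
r58=111010 pc4: +16 =544

Answer: 544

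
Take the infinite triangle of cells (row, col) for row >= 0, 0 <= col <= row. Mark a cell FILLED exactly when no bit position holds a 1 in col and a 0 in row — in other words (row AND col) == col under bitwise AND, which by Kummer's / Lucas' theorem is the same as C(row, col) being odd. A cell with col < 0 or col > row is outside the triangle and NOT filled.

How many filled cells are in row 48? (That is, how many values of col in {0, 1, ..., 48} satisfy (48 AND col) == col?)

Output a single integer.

48 in binary = 110000
popcount(48) = number of 1-bits in 110000 = 2
A col c satisfies (48 AND c) == c iff every set bit of c is also set in 48; each of the 2 set bits of 48 can independently be on or off in c.
count = 2^2 = 4

Answer: 4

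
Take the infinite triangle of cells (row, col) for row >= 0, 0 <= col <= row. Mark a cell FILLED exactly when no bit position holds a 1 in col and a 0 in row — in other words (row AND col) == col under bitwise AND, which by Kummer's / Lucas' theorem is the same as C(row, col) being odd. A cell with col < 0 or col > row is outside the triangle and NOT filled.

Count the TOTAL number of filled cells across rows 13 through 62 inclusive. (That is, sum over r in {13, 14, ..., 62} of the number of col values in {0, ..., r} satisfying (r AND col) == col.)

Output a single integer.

r13=1101 pc3: +8 =8
r14=1110 pc3: +8 =16
r15=1111 pc4: +16 =32
r16=10000 pc1: +2 =34
r17=10001 pc2: +4 =38
r18=10010 pc2: +4 =42
r19=10011 pc3: +8 =50
r20=10100 pc2: +4 =54
r21=10101 pc3: +8 =62
r22=10110 pc3: +8 =70
r23=10111 pc4: +16 =86
r24=11000 pc2: +4 =90
r25=11001 pc3: +8 =98
r26=11010 pc3: +8 =106
r27=11011 pc4: +16 =122
r28=11100 pc3: +8 =130
r29=11101 pc4: +16 =146
r30=11110 pc4: +16 =162
r31=11111 pc5: +32 =194
r32=100000 pc1: +2 =196
r33=100001 pc2: +4 =200
r34=100010 pc2: +4 =204
r35=100011 pc3: +8 =212
r36=100100 pc2: +4 =216
r37=100101 pc3: +8 =224
r38=100110 pc3: +8 =232
r39=100111 pc4: +16 =248
r40=101000 pc2: +4 =252
r41=101001 pc3: +8 =260
r42=101010 pc3: +8 =268
r43=101011 pc4: +16 =284
r44=101100 pc3: +8 =292
r45=101101 pc4: +16 =308
r46=101110 pc4: +16 =324
r47=101111 pc5: +32 =356
r48=110000 pc2: +4 =360
r49=110001 pc3: +8 =368
r50=110010 pc3: +8 =376
r51=110011 pc4: +16 =392
r52=110100 pc3: +8 =400
r53=110101 pc4: +16 =416
r54=110110 pc4: +16 =432
r55=110111 pc5: +32 =464
r56=111000 pc3: +8 =472
r57=111001 pc4: +16 =488
r58=111010 pc4: +16 =504
r59=111011 pc5: +32 =536
r60=111100 pc4: +16 =552
r61=111101 pc5: +32 =584
r62=111110 pc5: +32 =616

Answer: 616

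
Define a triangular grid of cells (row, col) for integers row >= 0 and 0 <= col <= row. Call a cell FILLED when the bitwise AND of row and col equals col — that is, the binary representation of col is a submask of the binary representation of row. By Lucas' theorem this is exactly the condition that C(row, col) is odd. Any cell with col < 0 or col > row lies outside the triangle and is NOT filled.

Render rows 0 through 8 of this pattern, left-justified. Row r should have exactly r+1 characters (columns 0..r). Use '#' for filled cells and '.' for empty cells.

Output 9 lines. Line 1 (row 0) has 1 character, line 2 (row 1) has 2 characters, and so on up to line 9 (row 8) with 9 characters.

r0=0: #
r1=1: ##
r2=10: #.#
r3=11: ####
r4=100: #...#
r5=101: ##..##
r6=110: #.#.#.#
r7=111: ########
r8=1000: #.......#

Answer: #
##
#.#
####
#...#
##..##
#.#.#.#
########
#.......#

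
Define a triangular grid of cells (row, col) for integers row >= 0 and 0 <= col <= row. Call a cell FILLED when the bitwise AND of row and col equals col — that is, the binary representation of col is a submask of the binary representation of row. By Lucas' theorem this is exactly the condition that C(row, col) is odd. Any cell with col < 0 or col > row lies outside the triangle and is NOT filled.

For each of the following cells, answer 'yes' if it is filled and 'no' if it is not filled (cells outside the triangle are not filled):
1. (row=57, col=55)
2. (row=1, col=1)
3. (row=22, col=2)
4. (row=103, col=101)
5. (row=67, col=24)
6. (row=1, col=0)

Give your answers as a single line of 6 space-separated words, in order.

Answer: no yes yes yes no yes

Derivation:
(57,55): row=0b111001, col=0b110111, row AND col = 0b110001 = 49; 49 != 55 -> empty
(1,1): row=0b1, col=0b1, row AND col = 0b1 = 1; 1 == 1 -> filled
(22,2): row=0b10110, col=0b10, row AND col = 0b10 = 2; 2 == 2 -> filled
(103,101): row=0b1100111, col=0b1100101, row AND col = 0b1100101 = 101; 101 == 101 -> filled
(67,24): row=0b1000011, col=0b11000, row AND col = 0b0 = 0; 0 != 24 -> empty
(1,0): row=0b1, col=0b0, row AND col = 0b0 = 0; 0 == 0 -> filled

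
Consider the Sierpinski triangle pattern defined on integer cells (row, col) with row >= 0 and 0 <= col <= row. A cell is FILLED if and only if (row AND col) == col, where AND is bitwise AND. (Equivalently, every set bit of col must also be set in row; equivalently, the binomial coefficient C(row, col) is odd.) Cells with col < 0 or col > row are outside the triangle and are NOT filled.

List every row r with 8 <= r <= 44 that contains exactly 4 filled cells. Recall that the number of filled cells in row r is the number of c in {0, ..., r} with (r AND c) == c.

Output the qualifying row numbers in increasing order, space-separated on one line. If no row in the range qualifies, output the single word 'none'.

Row r has 2^popcount(r) filled cells, so we need popcount(r) = log2(4) = 2.
Scan r = 8..44 and keep those with exactly 2 one-bits:
r=8=1000 popcount=1 -> skip
r=9=1001 popcount=2 -> KEEP
r=10=1010 popcount=2 -> KEEP
r=11=1011 popcount=3 -> skip
r=12=1100 popcount=2 -> KEEP
r=13=1101 popcount=3 -> skip
r=14=1110 popcount=3 -> skip
r=15=1111 popcount=4 -> skip
r=16=10000 popcount=1 -> skip
r=17=10001 popcount=2 -> KEEP
r=18=10010 popcount=2 -> KEEP
r=19=10011 popcount=3 -> skip
r=20=10100 popcount=2 -> KEEP
r=21=10101 popcount=3 -> skip
r=22=10110 popcount=3 -> skip
r=23=10111 popcount=4 -> skip
r=24=11000 popcount=2 -> KEEP
r=25=11001 popcount=3 -> skip
r=26=11010 popcount=3 -> skip
r=27=11011 popcount=4 -> skip
r=28=11100 popcount=3 -> skip
r=29=11101 popcount=4 -> skip
r=30=11110 popcount=4 -> skip
r=31=11111 popcount=5 -> skip
r=32=100000 popcount=1 -> skip
r=33=100001 popcount=2 -> KEEP
r=34=100010 popcount=2 -> KEEP
r=35=100011 popcount=3 -> skip
r=36=100100 popcount=2 -> KEEP
r=37=100101 popcount=3 -> skip
r=38=100110 popcount=3 -> skip
r=39=100111 popcount=4 -> skip
r=40=101000 popcount=2 -> KEEP
r=41=101001 popcount=3 -> skip
r=42=101010 popcount=3 -> skip
r=43=101011 popcount=4 -> skip
r=44=101100 popcount=3 -> skip
Kept rows: 9 10 12 17 18 20 24 33 34 36 40

Answer: 9 10 12 17 18 20 24 33 34 36 40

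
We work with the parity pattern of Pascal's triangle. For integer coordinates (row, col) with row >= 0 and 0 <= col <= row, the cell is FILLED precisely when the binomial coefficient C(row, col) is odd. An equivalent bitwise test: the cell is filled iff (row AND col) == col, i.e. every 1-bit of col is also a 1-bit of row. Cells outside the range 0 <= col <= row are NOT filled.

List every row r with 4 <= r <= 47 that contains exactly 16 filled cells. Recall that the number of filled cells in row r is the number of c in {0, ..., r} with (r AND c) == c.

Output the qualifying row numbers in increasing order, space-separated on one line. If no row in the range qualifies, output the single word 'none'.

Row r has 2^popcount(r) filled cells, so we need popcount(r) = log2(16) = 4.
Scan r = 4..47 and keep those with exactly 4 one-bits:
r=4=100 popcount=1 -> skip
r=5=101 popcount=2 -> skip
r=6=110 popcount=2 -> skip
r=7=111 popcount=3 -> skip
r=8=1000 popcount=1 -> skip
r=9=1001 popcount=2 -> skip
r=10=1010 popcount=2 -> skip
r=11=1011 popcount=3 -> skip
r=12=1100 popcount=2 -> skip
r=13=1101 popcount=3 -> skip
r=14=1110 popcount=3 -> skip
r=15=1111 popcount=4 -> KEEP
r=16=10000 popcount=1 -> skip
r=17=10001 popcount=2 -> skip
r=18=10010 popcount=2 -> skip
r=19=10011 popcount=3 -> skip
r=20=10100 popcount=2 -> skip
r=21=10101 popcount=3 -> skip
r=22=10110 popcount=3 -> skip
r=23=10111 popcount=4 -> KEEP
r=24=11000 popcount=2 -> skip
r=25=11001 popcount=3 -> skip
r=26=11010 popcount=3 -> skip
r=27=11011 popcount=4 -> KEEP
r=28=11100 popcount=3 -> skip
r=29=11101 popcount=4 -> KEEP
r=30=11110 popcount=4 -> KEEP
r=31=11111 popcount=5 -> skip
r=32=100000 popcount=1 -> skip
r=33=100001 popcount=2 -> skip
r=34=100010 popcount=2 -> skip
r=35=100011 popcount=3 -> skip
r=36=100100 popcount=2 -> skip
r=37=100101 popcount=3 -> skip
r=38=100110 popcount=3 -> skip
r=39=100111 popcount=4 -> KEEP
r=40=101000 popcount=2 -> skip
r=41=101001 popcount=3 -> skip
r=42=101010 popcount=3 -> skip
r=43=101011 popcount=4 -> KEEP
r=44=101100 popcount=3 -> skip
r=45=101101 popcount=4 -> KEEP
r=46=101110 popcount=4 -> KEEP
r=47=101111 popcount=5 -> skip
Kept rows: 15 23 27 29 30 39 43 45 46

Answer: 15 23 27 29 30 39 43 45 46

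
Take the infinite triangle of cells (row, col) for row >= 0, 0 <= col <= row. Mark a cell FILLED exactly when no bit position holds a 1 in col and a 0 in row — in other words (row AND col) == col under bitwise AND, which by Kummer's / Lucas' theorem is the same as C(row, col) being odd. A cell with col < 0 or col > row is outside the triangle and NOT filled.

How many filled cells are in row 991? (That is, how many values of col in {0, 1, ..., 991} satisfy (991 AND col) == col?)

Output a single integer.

Answer: 512

Derivation:
991 in binary = 1111011111
popcount(991) = number of 1-bits in 1111011111 = 9
A col c satisfies (991 AND c) == c iff every set bit of c is also set in 991; each of the 9 set bits of 991 can independently be on or off in c.
count = 2^9 = 512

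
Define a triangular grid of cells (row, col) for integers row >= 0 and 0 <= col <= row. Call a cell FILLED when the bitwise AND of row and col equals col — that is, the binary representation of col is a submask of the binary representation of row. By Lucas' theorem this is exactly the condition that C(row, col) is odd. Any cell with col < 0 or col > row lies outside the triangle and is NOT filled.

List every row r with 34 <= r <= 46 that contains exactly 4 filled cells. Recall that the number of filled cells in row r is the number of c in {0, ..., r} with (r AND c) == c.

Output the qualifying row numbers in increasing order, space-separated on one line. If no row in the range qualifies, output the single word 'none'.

Answer: 34 36 40

Derivation:
Row r has 2^popcount(r) filled cells, so we need popcount(r) = log2(4) = 2.
Scan r = 34..46 and keep those with exactly 2 one-bits:
r=34=100010 popcount=2 -> KEEP
r=35=100011 popcount=3 -> skip
r=36=100100 popcount=2 -> KEEP
r=37=100101 popcount=3 -> skip
r=38=100110 popcount=3 -> skip
r=39=100111 popcount=4 -> skip
r=40=101000 popcount=2 -> KEEP
r=41=101001 popcount=3 -> skip
r=42=101010 popcount=3 -> skip
r=43=101011 popcount=4 -> skip
r=44=101100 popcount=3 -> skip
r=45=101101 popcount=4 -> skip
r=46=101110 popcount=4 -> skip
Kept rows: 34 36 40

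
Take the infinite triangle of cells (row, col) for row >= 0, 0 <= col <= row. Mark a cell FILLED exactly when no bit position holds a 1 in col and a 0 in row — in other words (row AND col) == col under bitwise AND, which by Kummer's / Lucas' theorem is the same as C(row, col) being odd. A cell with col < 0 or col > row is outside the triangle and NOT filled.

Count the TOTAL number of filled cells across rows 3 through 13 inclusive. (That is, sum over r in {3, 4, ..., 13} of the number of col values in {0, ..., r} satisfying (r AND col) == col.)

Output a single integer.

r3=11 pc2: +4 =4
r4=100 pc1: +2 =6
r5=101 pc2: +4 =10
r6=110 pc2: +4 =14
r7=111 pc3: +8 =22
r8=1000 pc1: +2 =24
r9=1001 pc2: +4 =28
r10=1010 pc2: +4 =32
r11=1011 pc3: +8 =40
r12=1100 pc2: +4 =44
r13=1101 pc3: +8 =52

Answer: 52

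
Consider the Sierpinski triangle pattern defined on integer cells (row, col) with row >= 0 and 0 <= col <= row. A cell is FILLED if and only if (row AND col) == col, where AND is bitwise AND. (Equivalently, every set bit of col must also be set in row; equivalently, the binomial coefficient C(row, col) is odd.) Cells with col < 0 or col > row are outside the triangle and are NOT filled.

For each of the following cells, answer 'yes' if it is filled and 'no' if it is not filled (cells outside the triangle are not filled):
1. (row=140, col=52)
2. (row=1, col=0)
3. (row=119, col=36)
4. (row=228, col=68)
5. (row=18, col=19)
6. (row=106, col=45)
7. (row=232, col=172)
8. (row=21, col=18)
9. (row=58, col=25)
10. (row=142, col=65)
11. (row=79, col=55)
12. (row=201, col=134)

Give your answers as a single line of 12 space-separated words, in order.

(140,52): row=0b10001100, col=0b110100, row AND col = 0b100 = 4; 4 != 52 -> empty
(1,0): row=0b1, col=0b0, row AND col = 0b0 = 0; 0 == 0 -> filled
(119,36): row=0b1110111, col=0b100100, row AND col = 0b100100 = 36; 36 == 36 -> filled
(228,68): row=0b11100100, col=0b1000100, row AND col = 0b1000100 = 68; 68 == 68 -> filled
(18,19): col outside [0, 18] -> not filled
(106,45): row=0b1101010, col=0b101101, row AND col = 0b101000 = 40; 40 != 45 -> empty
(232,172): row=0b11101000, col=0b10101100, row AND col = 0b10101000 = 168; 168 != 172 -> empty
(21,18): row=0b10101, col=0b10010, row AND col = 0b10000 = 16; 16 != 18 -> empty
(58,25): row=0b111010, col=0b11001, row AND col = 0b11000 = 24; 24 != 25 -> empty
(142,65): row=0b10001110, col=0b1000001, row AND col = 0b0 = 0; 0 != 65 -> empty
(79,55): row=0b1001111, col=0b110111, row AND col = 0b111 = 7; 7 != 55 -> empty
(201,134): row=0b11001001, col=0b10000110, row AND col = 0b10000000 = 128; 128 != 134 -> empty

Answer: no yes yes yes no no no no no no no no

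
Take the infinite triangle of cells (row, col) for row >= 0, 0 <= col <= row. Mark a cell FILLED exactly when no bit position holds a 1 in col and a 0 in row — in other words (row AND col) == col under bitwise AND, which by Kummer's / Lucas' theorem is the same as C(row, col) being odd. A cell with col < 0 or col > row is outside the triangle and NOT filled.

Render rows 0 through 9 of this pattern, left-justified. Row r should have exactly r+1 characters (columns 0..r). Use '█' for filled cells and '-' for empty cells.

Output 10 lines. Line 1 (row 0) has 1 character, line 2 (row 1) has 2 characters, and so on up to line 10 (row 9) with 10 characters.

Answer: █
██
█-█
████
█---█
██--██
█-█-█-█
████████
█-------█
██------██

Derivation:
r0=0: █
r1=1: ██
r2=10: █-█
r3=11: ████
r4=100: █---█
r5=101: ██--██
r6=110: █-█-█-█
r7=111: ████████
r8=1000: █-------█
r9=1001: ██------██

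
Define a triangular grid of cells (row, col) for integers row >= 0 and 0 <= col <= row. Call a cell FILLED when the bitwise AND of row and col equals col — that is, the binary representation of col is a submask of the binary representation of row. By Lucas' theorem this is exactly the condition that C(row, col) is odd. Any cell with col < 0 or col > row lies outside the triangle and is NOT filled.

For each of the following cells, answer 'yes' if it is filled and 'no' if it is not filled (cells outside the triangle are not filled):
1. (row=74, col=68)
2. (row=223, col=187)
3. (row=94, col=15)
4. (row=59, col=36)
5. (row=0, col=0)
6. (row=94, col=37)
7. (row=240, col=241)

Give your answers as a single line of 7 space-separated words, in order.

(74,68): row=0b1001010, col=0b1000100, row AND col = 0b1000000 = 64; 64 != 68 -> empty
(223,187): row=0b11011111, col=0b10111011, row AND col = 0b10011011 = 155; 155 != 187 -> empty
(94,15): row=0b1011110, col=0b1111, row AND col = 0b1110 = 14; 14 != 15 -> empty
(59,36): row=0b111011, col=0b100100, row AND col = 0b100000 = 32; 32 != 36 -> empty
(0,0): row=0b0, col=0b0, row AND col = 0b0 = 0; 0 == 0 -> filled
(94,37): row=0b1011110, col=0b100101, row AND col = 0b100 = 4; 4 != 37 -> empty
(240,241): col outside [0, 240] -> not filled

Answer: no no no no yes no no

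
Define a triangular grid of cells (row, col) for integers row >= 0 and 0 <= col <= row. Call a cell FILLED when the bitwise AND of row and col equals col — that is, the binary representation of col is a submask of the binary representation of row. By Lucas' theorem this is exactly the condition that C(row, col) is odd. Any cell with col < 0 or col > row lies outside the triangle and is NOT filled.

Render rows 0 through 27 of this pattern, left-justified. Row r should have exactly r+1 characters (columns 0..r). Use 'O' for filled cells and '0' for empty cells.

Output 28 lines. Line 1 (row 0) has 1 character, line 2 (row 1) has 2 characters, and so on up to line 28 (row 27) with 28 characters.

Answer: O
OO
O0O
OOOO
O000O
OO00OO
O0O0O0O
OOOOOOOO
O0000000O
OO000000OO
O0O00000O0O
OOOO0000OOOO
O000O000O000O
OO00OO00OO00OO
O0O0O0O0O0O0O0O
OOOOOOOOOOOOOOOO
O000000000000000O
OO00000000000000OO
O0O0000000000000O0O
OOOO000000000000OOOO
O000O00000000000O000O
OO00OO0000000000OO00OO
O0O0O0O000000000O0O0O0O
OOOOOOOO00000000OOOOOOOO
O0000000O0000000O0000000O
OO000000OO000000OO000000OO
O0O00000O0O00000O0O00000O0O
OOOO0000OOOO0000OOOO0000OOOO

Derivation:
r0=0: O
r1=1: OO
r2=10: O0O
r3=11: OOOO
r4=100: O000O
r5=101: OO00OO
r6=110: O0O0O0O
r7=111: OOOOOOOO
r8=1000: O0000000O
r9=1001: OO000000OO
r10=1010: O0O00000O0O
r11=1011: OOOO0000OOOO
r12=1100: O000O000O000O
r13=1101: OO00OO00OO00OO
r14=1110: O0O0O0O0O0O0O0O
r15=1111: OOOOOOOOOOOOOOOO
r16=10000: O000000000000000O
r17=10001: OO00000000000000OO
r18=10010: O0O0000000000000O0O
r19=10011: OOOO000000000000OOOO
r20=10100: O000O00000000000O000O
r21=10101: OO00OO0000000000OO00OO
r22=10110: O0O0O0O000000000O0O0O0O
r23=10111: OOOOOOOO00000000OOOOOOOO
r24=11000: O0000000O0000000O0000000O
r25=11001: OO000000OO000000OO000000OO
r26=11010: O0O00000O0O00000O0O00000O0O
r27=11011: OOOO0000OOOO0000OOOO0000OOOO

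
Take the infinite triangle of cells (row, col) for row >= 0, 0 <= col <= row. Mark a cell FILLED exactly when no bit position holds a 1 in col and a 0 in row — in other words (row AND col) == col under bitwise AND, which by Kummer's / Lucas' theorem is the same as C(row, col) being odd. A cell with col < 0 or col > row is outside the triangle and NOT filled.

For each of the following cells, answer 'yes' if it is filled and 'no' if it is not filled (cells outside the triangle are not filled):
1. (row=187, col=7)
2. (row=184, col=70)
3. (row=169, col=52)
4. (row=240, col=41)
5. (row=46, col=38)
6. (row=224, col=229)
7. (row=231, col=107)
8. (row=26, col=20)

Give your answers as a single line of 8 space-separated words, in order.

Answer: no no no no yes no no no

Derivation:
(187,7): row=0b10111011, col=0b111, row AND col = 0b11 = 3; 3 != 7 -> empty
(184,70): row=0b10111000, col=0b1000110, row AND col = 0b0 = 0; 0 != 70 -> empty
(169,52): row=0b10101001, col=0b110100, row AND col = 0b100000 = 32; 32 != 52 -> empty
(240,41): row=0b11110000, col=0b101001, row AND col = 0b100000 = 32; 32 != 41 -> empty
(46,38): row=0b101110, col=0b100110, row AND col = 0b100110 = 38; 38 == 38 -> filled
(224,229): col outside [0, 224] -> not filled
(231,107): row=0b11100111, col=0b1101011, row AND col = 0b1100011 = 99; 99 != 107 -> empty
(26,20): row=0b11010, col=0b10100, row AND col = 0b10000 = 16; 16 != 20 -> empty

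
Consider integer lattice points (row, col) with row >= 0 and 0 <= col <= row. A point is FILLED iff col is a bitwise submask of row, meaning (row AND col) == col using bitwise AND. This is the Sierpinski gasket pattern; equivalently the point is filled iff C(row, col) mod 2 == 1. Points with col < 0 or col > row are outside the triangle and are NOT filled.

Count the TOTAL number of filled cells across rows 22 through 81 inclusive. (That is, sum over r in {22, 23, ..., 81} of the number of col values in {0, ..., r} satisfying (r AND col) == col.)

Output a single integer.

Answer: 792

Derivation:
r22=10110 pc3: +8 =8
r23=10111 pc4: +16 =24
r24=11000 pc2: +4 =28
r25=11001 pc3: +8 =36
r26=11010 pc3: +8 =44
r27=11011 pc4: +16 =60
r28=11100 pc3: +8 =68
r29=11101 pc4: +16 =84
r30=11110 pc4: +16 =100
r31=11111 pc5: +32 =132
r32=100000 pc1: +2 =134
r33=100001 pc2: +4 =138
r34=100010 pc2: +4 =142
r35=100011 pc3: +8 =150
r36=100100 pc2: +4 =154
r37=100101 pc3: +8 =162
r38=100110 pc3: +8 =170
r39=100111 pc4: +16 =186
r40=101000 pc2: +4 =190
r41=101001 pc3: +8 =198
r42=101010 pc3: +8 =206
r43=101011 pc4: +16 =222
r44=101100 pc3: +8 =230
r45=101101 pc4: +16 =246
r46=101110 pc4: +16 =262
r47=101111 pc5: +32 =294
r48=110000 pc2: +4 =298
r49=110001 pc3: +8 =306
r50=110010 pc3: +8 =314
r51=110011 pc4: +16 =330
r52=110100 pc3: +8 =338
r53=110101 pc4: +16 =354
r54=110110 pc4: +16 =370
r55=110111 pc5: +32 =402
r56=111000 pc3: +8 =410
r57=111001 pc4: +16 =426
r58=111010 pc4: +16 =442
r59=111011 pc5: +32 =474
r60=111100 pc4: +16 =490
r61=111101 pc5: +32 =522
r62=111110 pc5: +32 =554
r63=111111 pc6: +64 =618
r64=1000000 pc1: +2 =620
r65=1000001 pc2: +4 =624
r66=1000010 pc2: +4 =628
r67=1000011 pc3: +8 =636
r68=1000100 pc2: +4 =640
r69=1000101 pc3: +8 =648
r70=1000110 pc3: +8 =656
r71=1000111 pc4: +16 =672
r72=1001000 pc2: +4 =676
r73=1001001 pc3: +8 =684
r74=1001010 pc3: +8 =692
r75=1001011 pc4: +16 =708
r76=1001100 pc3: +8 =716
r77=1001101 pc4: +16 =732
r78=1001110 pc4: +16 =748
r79=1001111 pc5: +32 =780
r80=1010000 pc2: +4 =784
r81=1010001 pc3: +8 =792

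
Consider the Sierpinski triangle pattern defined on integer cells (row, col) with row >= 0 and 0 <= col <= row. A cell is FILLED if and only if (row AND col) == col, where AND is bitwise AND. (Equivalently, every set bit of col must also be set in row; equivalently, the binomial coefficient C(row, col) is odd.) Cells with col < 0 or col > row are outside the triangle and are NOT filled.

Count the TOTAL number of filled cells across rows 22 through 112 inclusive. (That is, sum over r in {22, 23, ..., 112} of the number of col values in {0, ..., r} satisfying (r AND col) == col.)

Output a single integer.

Answer: 1436

Derivation:
r22=10110 pc3: +8 =8
r23=10111 pc4: +16 =24
r24=11000 pc2: +4 =28
r25=11001 pc3: +8 =36
r26=11010 pc3: +8 =44
r27=11011 pc4: +16 =60
r28=11100 pc3: +8 =68
r29=11101 pc4: +16 =84
r30=11110 pc4: +16 =100
r31=11111 pc5: +32 =132
r32=100000 pc1: +2 =134
r33=100001 pc2: +4 =138
r34=100010 pc2: +4 =142
r35=100011 pc3: +8 =150
r36=100100 pc2: +4 =154
r37=100101 pc3: +8 =162
r38=100110 pc3: +8 =170
r39=100111 pc4: +16 =186
r40=101000 pc2: +4 =190
r41=101001 pc3: +8 =198
r42=101010 pc3: +8 =206
r43=101011 pc4: +16 =222
r44=101100 pc3: +8 =230
r45=101101 pc4: +16 =246
r46=101110 pc4: +16 =262
r47=101111 pc5: +32 =294
r48=110000 pc2: +4 =298
r49=110001 pc3: +8 =306
r50=110010 pc3: +8 =314
r51=110011 pc4: +16 =330
r52=110100 pc3: +8 =338
r53=110101 pc4: +16 =354
r54=110110 pc4: +16 =370
r55=110111 pc5: +32 =402
r56=111000 pc3: +8 =410
r57=111001 pc4: +16 =426
r58=111010 pc4: +16 =442
r59=111011 pc5: +32 =474
r60=111100 pc4: +16 =490
r61=111101 pc5: +32 =522
r62=111110 pc5: +32 =554
r63=111111 pc6: +64 =618
r64=1000000 pc1: +2 =620
r65=1000001 pc2: +4 =624
r66=1000010 pc2: +4 =628
r67=1000011 pc3: +8 =636
r68=1000100 pc2: +4 =640
r69=1000101 pc3: +8 =648
r70=1000110 pc3: +8 =656
r71=1000111 pc4: +16 =672
r72=1001000 pc2: +4 =676
r73=1001001 pc3: +8 =684
r74=1001010 pc3: +8 =692
r75=1001011 pc4: +16 =708
r76=1001100 pc3: +8 =716
r77=1001101 pc4: +16 =732
r78=1001110 pc4: +16 =748
r79=1001111 pc5: +32 =780
r80=1010000 pc2: +4 =784
r81=1010001 pc3: +8 =792
r82=1010010 pc3: +8 =800
r83=1010011 pc4: +16 =816
r84=1010100 pc3: +8 =824
r85=1010101 pc4: +16 =840
r86=1010110 pc4: +16 =856
r87=1010111 pc5: +32 =888
r88=1011000 pc3: +8 =896
r89=1011001 pc4: +16 =912
r90=1011010 pc4: +16 =928
r91=1011011 pc5: +32 =960
r92=1011100 pc4: +16 =976
r93=1011101 pc5: +32 =1008
r94=1011110 pc5: +32 =1040
r95=1011111 pc6: +64 =1104
r96=1100000 pc2: +4 =1108
r97=1100001 pc3: +8 =1116
r98=1100010 pc3: +8 =1124
r99=1100011 pc4: +16 =1140
r100=1100100 pc3: +8 =1148
r101=1100101 pc4: +16 =1164
r102=1100110 pc4: +16 =1180
r103=1100111 pc5: +32 =1212
r104=1101000 pc3: +8 =1220
r105=1101001 pc4: +16 =1236
r106=1101010 pc4: +16 =1252
r107=1101011 pc5: +32 =1284
r108=1101100 pc4: +16 =1300
r109=1101101 pc5: +32 =1332
r110=1101110 pc5: +32 =1364
r111=1101111 pc6: +64 =1428
r112=1110000 pc3: +8 =1436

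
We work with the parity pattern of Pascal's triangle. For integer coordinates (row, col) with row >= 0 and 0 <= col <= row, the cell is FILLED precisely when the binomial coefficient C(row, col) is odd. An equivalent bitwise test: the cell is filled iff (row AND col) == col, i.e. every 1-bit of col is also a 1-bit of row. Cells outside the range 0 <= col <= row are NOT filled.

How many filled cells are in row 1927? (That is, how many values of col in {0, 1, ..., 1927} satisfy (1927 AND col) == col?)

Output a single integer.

1927 in binary = 11110000111
popcount(1927) = number of 1-bits in 11110000111 = 7
A col c satisfies (1927 AND c) == c iff every set bit of c is also set in 1927; each of the 7 set bits of 1927 can independently be on or off in c.
count = 2^7 = 128

Answer: 128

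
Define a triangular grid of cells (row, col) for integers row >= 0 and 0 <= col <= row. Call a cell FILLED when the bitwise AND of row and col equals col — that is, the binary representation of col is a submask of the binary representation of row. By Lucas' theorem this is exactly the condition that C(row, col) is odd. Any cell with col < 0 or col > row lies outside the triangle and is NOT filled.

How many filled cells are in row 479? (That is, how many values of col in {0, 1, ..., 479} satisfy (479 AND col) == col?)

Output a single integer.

Answer: 256

Derivation:
479 in binary = 111011111
popcount(479) = number of 1-bits in 111011111 = 8
A col c satisfies (479 AND c) == c iff every set bit of c is also set in 479; each of the 8 set bits of 479 can independently be on or off in c.
count = 2^8 = 256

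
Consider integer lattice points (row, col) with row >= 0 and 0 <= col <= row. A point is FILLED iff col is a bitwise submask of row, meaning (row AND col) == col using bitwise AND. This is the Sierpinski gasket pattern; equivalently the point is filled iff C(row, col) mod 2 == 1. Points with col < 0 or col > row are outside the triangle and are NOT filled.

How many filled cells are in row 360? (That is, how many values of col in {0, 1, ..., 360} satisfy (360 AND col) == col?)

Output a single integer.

360 in binary = 101101000
popcount(360) = number of 1-bits in 101101000 = 4
A col c satisfies (360 AND c) == c iff every set bit of c is also set in 360; each of the 4 set bits of 360 can independently be on or off in c.
count = 2^4 = 16

Answer: 16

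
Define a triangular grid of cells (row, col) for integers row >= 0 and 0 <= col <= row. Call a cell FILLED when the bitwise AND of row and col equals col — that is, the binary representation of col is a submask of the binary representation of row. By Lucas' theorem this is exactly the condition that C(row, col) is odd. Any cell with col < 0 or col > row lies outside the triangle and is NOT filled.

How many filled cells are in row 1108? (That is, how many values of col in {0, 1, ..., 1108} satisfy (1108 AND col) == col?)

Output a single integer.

Answer: 16

Derivation:
1108 in binary = 10001010100
popcount(1108) = number of 1-bits in 10001010100 = 4
A col c satisfies (1108 AND c) == c iff every set bit of c is also set in 1108; each of the 4 set bits of 1108 can independently be on or off in c.
count = 2^4 = 16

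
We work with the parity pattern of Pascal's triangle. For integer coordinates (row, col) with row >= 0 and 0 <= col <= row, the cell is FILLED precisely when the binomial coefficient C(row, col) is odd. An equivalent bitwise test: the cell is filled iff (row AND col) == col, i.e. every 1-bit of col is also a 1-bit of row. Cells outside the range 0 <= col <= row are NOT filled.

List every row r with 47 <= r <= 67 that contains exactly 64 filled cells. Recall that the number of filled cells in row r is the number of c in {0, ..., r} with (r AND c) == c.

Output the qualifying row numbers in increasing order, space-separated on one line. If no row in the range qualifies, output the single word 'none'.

Answer: 63

Derivation:
Row r has 2^popcount(r) filled cells, so we need popcount(r) = log2(64) = 6.
Scan r = 47..67 and keep those with exactly 6 one-bits:
r=47=101111 popcount=5 -> skip
r=48=110000 popcount=2 -> skip
r=49=110001 popcount=3 -> skip
r=50=110010 popcount=3 -> skip
r=51=110011 popcount=4 -> skip
r=52=110100 popcount=3 -> skip
r=53=110101 popcount=4 -> skip
r=54=110110 popcount=4 -> skip
r=55=110111 popcount=5 -> skip
r=56=111000 popcount=3 -> skip
r=57=111001 popcount=4 -> skip
r=58=111010 popcount=4 -> skip
r=59=111011 popcount=5 -> skip
r=60=111100 popcount=4 -> skip
r=61=111101 popcount=5 -> skip
r=62=111110 popcount=5 -> skip
r=63=111111 popcount=6 -> KEEP
r=64=1000000 popcount=1 -> skip
r=65=1000001 popcount=2 -> skip
r=66=1000010 popcount=2 -> skip
r=67=1000011 popcount=3 -> skip
Kept rows: 63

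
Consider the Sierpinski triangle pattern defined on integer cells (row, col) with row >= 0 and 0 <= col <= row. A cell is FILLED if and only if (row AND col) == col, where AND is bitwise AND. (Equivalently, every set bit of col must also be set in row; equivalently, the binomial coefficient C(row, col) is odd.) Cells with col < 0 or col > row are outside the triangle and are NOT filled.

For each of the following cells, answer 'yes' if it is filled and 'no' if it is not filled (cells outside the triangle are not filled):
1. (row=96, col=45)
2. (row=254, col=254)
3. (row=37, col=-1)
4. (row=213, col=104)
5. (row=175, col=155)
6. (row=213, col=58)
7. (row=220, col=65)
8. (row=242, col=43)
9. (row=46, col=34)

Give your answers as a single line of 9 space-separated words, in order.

(96,45): row=0b1100000, col=0b101101, row AND col = 0b100000 = 32; 32 != 45 -> empty
(254,254): row=0b11111110, col=0b11111110, row AND col = 0b11111110 = 254; 254 == 254 -> filled
(37,-1): col outside [0, 37] -> not filled
(213,104): row=0b11010101, col=0b1101000, row AND col = 0b1000000 = 64; 64 != 104 -> empty
(175,155): row=0b10101111, col=0b10011011, row AND col = 0b10001011 = 139; 139 != 155 -> empty
(213,58): row=0b11010101, col=0b111010, row AND col = 0b10000 = 16; 16 != 58 -> empty
(220,65): row=0b11011100, col=0b1000001, row AND col = 0b1000000 = 64; 64 != 65 -> empty
(242,43): row=0b11110010, col=0b101011, row AND col = 0b100010 = 34; 34 != 43 -> empty
(46,34): row=0b101110, col=0b100010, row AND col = 0b100010 = 34; 34 == 34 -> filled

Answer: no yes no no no no no no yes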